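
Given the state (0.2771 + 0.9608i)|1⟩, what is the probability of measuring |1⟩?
0.9999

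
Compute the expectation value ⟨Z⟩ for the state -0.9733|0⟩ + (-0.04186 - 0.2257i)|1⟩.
0.8946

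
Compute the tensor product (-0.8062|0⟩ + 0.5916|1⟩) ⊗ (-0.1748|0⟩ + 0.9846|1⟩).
0.1409|00⟩ - 0.7938|01⟩ - 0.1034|10⟩ + 0.5825|11⟩

amp(|b₁b₂…⟩) = product of the factor amplitudes for bits b₁, b₂, …; only kets whose every factor amplitude is nonzero survive.
|00⟩: (-0.8062)(-0.1748) = 0.1409
|01⟩: (-0.8062)(0.9846) = -0.7938
|10⟩: (0.5916)(-0.1748) = -0.1034
|11⟩: (0.5916)(0.9846) = 0.5825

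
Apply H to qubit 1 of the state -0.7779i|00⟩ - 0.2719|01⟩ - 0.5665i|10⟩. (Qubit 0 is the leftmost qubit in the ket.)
(-0.1923 - 0.5501i)|00⟩ + (0.1923 - 0.5501i)|01⟩ - 0.4006i|10⟩ - 0.4006i|11⟩

H on qubit 1 mixes each pair of kets that differ only in qubit 1: amplitudes (a, b) of (|…0…⟩, |…1…⟩) become ((a + b)/√2, (a − b)/√2). Kets absent from the input have amplitude 0.
(|00⟩, |01⟩): (a, b) = (-0.7779i, -0.2719) → ((-0.1923 - 0.5501i), (0.1923 - 0.5501i))
(|10⟩, |11⟩): (a, b) = (-0.5665i, 0) → (-0.4006i, -0.4006i)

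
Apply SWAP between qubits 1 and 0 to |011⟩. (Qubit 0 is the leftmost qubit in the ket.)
|101⟩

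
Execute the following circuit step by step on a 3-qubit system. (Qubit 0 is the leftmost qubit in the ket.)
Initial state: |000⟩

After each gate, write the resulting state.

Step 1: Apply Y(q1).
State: i|010⟩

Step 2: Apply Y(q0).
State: -|110⟩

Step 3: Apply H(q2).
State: -1/√2|110⟩ - 1/√2|111⟩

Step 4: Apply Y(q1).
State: (1/√2)i|100⟩ + (1/√2)i|101⟩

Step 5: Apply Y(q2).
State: 1/√2|100⟩ - 1/√2|101⟩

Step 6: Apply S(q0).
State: (1/√2)i|100⟩ - (1/√2)i|101⟩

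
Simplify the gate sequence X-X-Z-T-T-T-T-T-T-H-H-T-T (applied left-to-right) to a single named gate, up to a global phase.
Z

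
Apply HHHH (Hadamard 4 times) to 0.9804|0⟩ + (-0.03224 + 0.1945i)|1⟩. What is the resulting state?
0.9804|0⟩ + (-0.03224 + 0.1945i)|1⟩

H² = I, so an even number of Hadamards cancels: H^4 = I and the state is unchanged.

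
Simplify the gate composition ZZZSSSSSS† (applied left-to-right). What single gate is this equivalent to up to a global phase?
Z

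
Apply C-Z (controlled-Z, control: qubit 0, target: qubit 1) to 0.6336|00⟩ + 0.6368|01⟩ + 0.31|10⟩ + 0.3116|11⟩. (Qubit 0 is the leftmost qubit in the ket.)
0.6336|00⟩ + 0.6368|01⟩ + 0.31|10⟩ - 0.3116|11⟩

C-Z leaves the control-|0⟩ kets |00⟩, |01⟩ unchanged and applies Z to qubit 1 on the control-|1⟩ pair (|10⟩, |11⟩).
Z = [[1, 0], [0, -1]].
With a = amp(|10⟩) = 0.31 and b = amp(|11⟩) = 0.3116:
new amp(|10⟩) = (1)·a = 0.31
new amp(|11⟩) = (-1)·b = -0.3116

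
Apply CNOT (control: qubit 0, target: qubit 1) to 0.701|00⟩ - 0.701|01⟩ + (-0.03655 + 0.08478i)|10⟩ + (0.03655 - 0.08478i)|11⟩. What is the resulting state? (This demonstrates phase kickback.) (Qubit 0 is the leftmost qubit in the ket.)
0.701|00⟩ - 0.701|01⟩ + (0.03655 - 0.08478i)|10⟩ + (-0.03655 + 0.08478i)|11⟩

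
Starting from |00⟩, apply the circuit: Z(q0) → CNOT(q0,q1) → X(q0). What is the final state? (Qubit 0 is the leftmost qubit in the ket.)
|10⟩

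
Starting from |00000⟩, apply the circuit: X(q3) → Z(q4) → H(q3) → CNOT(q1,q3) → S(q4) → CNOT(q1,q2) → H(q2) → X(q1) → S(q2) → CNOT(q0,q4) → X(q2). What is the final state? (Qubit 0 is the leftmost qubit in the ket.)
(1/2)i|01000⟩ - (1/2)i|01010⟩ + 1/2|01100⟩ - 1/2|01110⟩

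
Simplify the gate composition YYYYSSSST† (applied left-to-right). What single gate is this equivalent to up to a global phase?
T†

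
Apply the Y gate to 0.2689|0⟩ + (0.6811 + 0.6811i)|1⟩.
(0.6811 - 0.6811i)|0⟩ + 0.2689i|1⟩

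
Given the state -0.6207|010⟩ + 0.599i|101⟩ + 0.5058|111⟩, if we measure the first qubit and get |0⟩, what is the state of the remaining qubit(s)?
-|10⟩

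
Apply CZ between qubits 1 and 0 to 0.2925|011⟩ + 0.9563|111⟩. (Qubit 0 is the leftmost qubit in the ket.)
0.2925|011⟩ - 0.9563|111⟩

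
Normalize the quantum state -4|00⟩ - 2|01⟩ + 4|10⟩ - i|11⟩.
-0.6576|00⟩ - 0.3288|01⟩ + 0.6576|10⟩ - 0.1644i|11⟩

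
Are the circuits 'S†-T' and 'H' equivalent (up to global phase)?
No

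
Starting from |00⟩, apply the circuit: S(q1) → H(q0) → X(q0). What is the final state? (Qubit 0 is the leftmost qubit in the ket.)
1/√2|00⟩ + 1/√2|10⟩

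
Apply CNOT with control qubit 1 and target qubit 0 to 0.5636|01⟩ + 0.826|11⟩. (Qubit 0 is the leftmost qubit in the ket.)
0.826|01⟩ + 0.5636|11⟩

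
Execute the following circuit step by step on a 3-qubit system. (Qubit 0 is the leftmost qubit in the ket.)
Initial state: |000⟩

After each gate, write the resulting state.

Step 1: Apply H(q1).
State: 1/√2|000⟩ + 1/√2|010⟩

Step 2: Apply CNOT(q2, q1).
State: 1/√2|000⟩ + 1/√2|010⟩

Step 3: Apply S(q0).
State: 1/√2|000⟩ + 1/√2|010⟩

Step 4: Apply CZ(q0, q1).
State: 1/√2|000⟩ + 1/√2|010⟩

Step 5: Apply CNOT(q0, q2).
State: 1/√2|000⟩ + 1/√2|010⟩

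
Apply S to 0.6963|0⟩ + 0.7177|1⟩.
0.6963|0⟩ + 0.7177i|1⟩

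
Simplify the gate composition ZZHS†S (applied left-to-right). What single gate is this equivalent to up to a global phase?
H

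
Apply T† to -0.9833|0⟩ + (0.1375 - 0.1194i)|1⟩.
-0.9833|0⟩ + (0.0128 - 0.1817i)|1⟩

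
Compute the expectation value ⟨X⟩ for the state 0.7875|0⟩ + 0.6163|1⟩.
0.9707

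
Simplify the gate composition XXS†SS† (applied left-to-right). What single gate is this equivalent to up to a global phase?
S†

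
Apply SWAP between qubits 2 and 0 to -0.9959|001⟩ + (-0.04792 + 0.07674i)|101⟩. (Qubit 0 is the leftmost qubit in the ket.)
-0.9959|100⟩ + (-0.04792 + 0.07674i)|101⟩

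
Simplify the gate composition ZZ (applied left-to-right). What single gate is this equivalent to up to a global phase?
I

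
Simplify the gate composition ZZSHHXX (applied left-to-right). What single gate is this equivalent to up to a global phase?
S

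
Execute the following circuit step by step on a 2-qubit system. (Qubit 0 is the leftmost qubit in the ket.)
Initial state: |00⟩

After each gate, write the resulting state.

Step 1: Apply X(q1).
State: |01⟩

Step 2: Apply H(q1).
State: 1/√2|00⟩ - 1/√2|01⟩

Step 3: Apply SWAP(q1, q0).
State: 1/√2|00⟩ - 1/√2|10⟩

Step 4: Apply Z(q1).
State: 1/√2|00⟩ - 1/√2|10⟩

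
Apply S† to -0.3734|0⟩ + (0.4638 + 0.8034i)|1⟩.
-0.3734|0⟩ + (0.8034 - 0.4638i)|1⟩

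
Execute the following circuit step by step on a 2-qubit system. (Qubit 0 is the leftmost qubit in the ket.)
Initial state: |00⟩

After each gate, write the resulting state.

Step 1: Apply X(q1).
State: |01⟩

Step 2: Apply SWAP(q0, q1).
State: |10⟩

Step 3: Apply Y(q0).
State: -i|00⟩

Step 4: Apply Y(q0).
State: |10⟩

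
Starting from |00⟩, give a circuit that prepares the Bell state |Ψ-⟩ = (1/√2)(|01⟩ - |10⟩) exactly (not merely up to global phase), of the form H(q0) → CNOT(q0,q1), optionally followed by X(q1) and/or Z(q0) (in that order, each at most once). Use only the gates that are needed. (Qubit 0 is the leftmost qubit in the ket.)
H(q0) → CNOT(q0,q1) → X(q1) → Z(q0)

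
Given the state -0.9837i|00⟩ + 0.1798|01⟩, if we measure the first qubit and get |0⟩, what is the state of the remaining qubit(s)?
-0.9837i|0⟩ + 0.1798|1⟩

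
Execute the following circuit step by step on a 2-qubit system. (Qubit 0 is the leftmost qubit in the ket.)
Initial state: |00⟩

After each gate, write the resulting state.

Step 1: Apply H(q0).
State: 1/√2|00⟩ + 1/√2|10⟩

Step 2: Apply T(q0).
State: 1/√2|00⟩ + (1/2 + (1/2)i)|10⟩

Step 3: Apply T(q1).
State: 1/√2|00⟩ + (1/2 + (1/2)i)|10⟩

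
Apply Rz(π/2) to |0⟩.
(1/√2 - (1/√2)i)|0⟩

Rz(π/2) = [[e^(−iθ/2), 0], [0, e^(iθ/2)]] with e^(±iθ/2) = cos(θ/2) ± i·sin(θ/2); θ = π/2, cos(θ/2) ≈ 0.707107, sin(θ/2) ≈ 0.707107.
With a = amp(|0⟩) = 1 and b = amp(|1⟩) = 0:
new amp(|0⟩) = (0.707107 - 0.707107i)·a = (1/√2 - (1/√2)i)
new amp(|1⟩) = (0.707107 + 0.707107i)·b = 0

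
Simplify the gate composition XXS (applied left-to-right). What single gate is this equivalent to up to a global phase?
S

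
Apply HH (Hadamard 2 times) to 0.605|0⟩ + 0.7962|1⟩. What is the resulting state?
0.605|0⟩ + 0.7962|1⟩

H² = I, so an even number of Hadamards cancels: H^2 = I and the state is unchanged.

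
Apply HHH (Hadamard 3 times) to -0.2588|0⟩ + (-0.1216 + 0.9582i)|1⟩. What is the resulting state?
(-0.269 + 0.6775i)|0⟩ + (-0.09702 - 0.6775i)|1⟩

H² = I, so H^3 = H: a single Hadamard. With (a, b) = (-0.2588, (-0.1216 + 0.9582i)), H gives ((a + b)/√2, (a − b)/√2) = ((-0.269 + 0.6775i), (-0.09702 - 0.6775i)).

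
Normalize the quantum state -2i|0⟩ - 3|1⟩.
-0.5547i|0⟩ - 0.8321|1⟩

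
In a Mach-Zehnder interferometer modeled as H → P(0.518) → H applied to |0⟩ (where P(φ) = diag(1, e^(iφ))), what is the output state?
(0.9344 + 0.2476i)|0⟩ + (0.06559 - 0.2476i)|1⟩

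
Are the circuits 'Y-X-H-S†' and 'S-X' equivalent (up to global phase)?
No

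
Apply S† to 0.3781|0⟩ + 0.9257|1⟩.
0.3781|0⟩ - 0.9257i|1⟩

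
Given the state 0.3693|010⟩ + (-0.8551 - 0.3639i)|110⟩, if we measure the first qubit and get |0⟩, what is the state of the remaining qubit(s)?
|10⟩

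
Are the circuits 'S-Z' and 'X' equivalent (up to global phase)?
No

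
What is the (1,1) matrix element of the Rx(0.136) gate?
0.9977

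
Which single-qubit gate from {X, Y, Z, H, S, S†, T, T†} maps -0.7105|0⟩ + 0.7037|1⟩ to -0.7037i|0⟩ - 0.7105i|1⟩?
Y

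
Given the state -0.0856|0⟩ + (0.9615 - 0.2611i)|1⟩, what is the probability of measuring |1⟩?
0.9927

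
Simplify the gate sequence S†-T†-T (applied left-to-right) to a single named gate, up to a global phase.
S†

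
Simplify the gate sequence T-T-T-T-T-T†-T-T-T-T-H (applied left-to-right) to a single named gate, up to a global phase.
H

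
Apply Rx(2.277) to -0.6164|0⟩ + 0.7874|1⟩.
(-0.2582 - 0.715i)|0⟩ + (0.3299 + 0.5597i)|1⟩

Rx(2.277) = [[cos(θ/2), −i·sin(θ/2)], [−i·sin(θ/2), cos(θ/2)]]; θ = 2.277, cos(θ/2) ≈ 0.418957, sin(θ/2) ≈ 0.908006.
With a = amp(|0⟩) = -0.6164 and b = amp(|1⟩) = 0.7874:
new amp(|0⟩) = (0.418957)·a + (-0.908006i)·b = (-0.2582 - 0.715i)
new amp(|1⟩) = (-0.908006i)·a + (0.418957)·b = (0.3299 + 0.5597i)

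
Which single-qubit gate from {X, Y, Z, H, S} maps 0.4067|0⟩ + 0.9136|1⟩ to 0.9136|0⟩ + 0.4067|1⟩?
X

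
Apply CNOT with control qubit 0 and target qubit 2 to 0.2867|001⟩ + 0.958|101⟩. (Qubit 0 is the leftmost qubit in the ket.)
0.2867|001⟩ + 0.958|100⟩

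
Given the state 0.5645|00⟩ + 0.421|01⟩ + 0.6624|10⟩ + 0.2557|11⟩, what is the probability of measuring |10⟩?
0.4388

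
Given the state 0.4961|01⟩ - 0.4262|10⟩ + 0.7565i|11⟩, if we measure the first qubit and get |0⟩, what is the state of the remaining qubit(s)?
|1⟩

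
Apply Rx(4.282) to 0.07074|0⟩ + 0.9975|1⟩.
(-0.03819 - 0.8397i)|0⟩ + (-0.5385 - 0.05955i)|1⟩

Rx(4.282) = [[cos(θ/2), −i·sin(θ/2)], [−i·sin(θ/2), cos(θ/2)]]; θ = 4.282, cos(θ/2) ≈ -0.539804, sin(θ/2) ≈ 0.841791.
With a = amp(|0⟩) = 0.07074 and b = amp(|1⟩) = 0.9975:
new amp(|0⟩) = (-0.539804)·a + (-0.841791i)·b = (-0.03819 - 0.8397i)
new amp(|1⟩) = (-0.841791i)·a + (-0.539804)·b = (-0.5385 - 0.05955i)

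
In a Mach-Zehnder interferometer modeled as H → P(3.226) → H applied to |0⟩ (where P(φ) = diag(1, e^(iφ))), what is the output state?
(0.00178 - 0.04215i)|0⟩ + (0.9982 + 0.04215i)|1⟩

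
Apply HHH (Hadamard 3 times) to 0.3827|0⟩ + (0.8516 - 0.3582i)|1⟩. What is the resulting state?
(0.8728 - 0.2533i)|0⟩ + (-0.3316 + 0.2533i)|1⟩

H² = I, so H^3 = H: a single Hadamard. With (a, b) = (0.3827, (0.8516 - 0.3582i)), H gives ((a + b)/√2, (a − b)/√2) = ((0.8728 - 0.2533i), (-0.3316 + 0.2533i)).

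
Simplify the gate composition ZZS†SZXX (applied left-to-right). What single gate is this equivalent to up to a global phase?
Z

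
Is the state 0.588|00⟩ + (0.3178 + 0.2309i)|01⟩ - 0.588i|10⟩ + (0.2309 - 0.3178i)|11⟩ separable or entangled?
Separable

Writing the state as a|00⟩ + b|01⟩ + c|10⟩ + d|11⟩, it is a product state iff ad − bc = 0.
Here (a, b, c, d) = (0.588, (0.3178 + 0.2309i), -0.588i, (0.2309 - 0.3178i)): ad − bc = (0.588)(0.2309 - 0.3178i) − (0.3178 + 0.2309i)(-0.588i) = 0, so the state is separable.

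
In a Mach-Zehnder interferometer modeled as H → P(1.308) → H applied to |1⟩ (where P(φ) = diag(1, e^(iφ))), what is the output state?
(0.3701 - 0.4828i)|0⟩ + (0.6299 + 0.4828i)|1⟩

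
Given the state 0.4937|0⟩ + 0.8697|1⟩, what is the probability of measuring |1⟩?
0.7564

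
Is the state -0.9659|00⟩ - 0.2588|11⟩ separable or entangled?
Entangled

Writing the state as a|00⟩ + b|01⟩ + c|10⟩ + d|11⟩, it is a product state iff ad − bc = 0.
Here (a, b, c, d) = (-0.9659, 0, 0, -0.2588): ad − bc = (-0.9659)(-0.2588) − (0)(0) = 0.25 ≠ 0, so the state is entangled.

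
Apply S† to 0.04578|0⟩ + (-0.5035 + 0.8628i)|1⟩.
0.04578|0⟩ + (0.8628 + 0.5035i)|1⟩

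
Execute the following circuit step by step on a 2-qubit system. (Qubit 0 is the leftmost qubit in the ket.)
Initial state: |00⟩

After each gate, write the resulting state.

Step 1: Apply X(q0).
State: |10⟩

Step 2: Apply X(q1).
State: |11⟩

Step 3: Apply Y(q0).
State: -i|01⟩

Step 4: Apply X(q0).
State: -i|11⟩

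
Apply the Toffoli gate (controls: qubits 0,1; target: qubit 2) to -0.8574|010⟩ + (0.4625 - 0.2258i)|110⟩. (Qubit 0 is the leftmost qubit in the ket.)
-0.8574|010⟩ + (0.4625 - 0.2258i)|111⟩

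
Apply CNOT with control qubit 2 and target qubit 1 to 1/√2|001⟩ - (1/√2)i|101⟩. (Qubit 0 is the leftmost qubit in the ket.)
1/√2|011⟩ - (1/√2)i|111⟩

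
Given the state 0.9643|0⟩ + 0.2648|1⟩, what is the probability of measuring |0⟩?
0.9299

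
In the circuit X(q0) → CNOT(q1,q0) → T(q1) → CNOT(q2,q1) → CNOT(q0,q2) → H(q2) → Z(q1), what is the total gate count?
7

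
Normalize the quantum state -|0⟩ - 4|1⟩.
-0.2425|0⟩ - 0.9701|1⟩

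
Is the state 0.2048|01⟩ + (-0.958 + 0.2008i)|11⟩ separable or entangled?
Separable

Writing the state as a|00⟩ + b|01⟩ + c|10⟩ + d|11⟩, it is a product state iff ad − bc = 0.
Here (a, b, c, d) = (0, 0.2048, 0, (-0.958 + 0.2008i)): ad − bc = (0)(-0.958 + 0.2008i) − (0.2048)(0) = 0, so the state is separable.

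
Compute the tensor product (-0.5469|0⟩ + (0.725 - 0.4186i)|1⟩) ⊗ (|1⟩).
-0.5469|01⟩ + (0.725 - 0.4186i)|11⟩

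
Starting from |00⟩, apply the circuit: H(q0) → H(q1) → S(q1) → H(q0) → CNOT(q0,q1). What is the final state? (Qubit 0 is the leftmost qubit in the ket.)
1/√2|00⟩ + (1/√2)i|01⟩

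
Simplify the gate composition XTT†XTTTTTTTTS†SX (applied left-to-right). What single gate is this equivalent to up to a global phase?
X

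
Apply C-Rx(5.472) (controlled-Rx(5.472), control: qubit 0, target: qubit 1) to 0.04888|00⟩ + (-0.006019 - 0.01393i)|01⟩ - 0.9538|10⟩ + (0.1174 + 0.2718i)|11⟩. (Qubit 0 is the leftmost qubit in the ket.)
0.04888|00⟩ + (-0.006019 - 0.01393i)|01⟩ + (0.9837 - 0.04632i)|10⟩ + (-0.1079 + 0.1266i)|11⟩

C-Rx(5.472) leaves the control-|0⟩ kets |00⟩, |01⟩ unchanged and applies Rx(5.472) to qubit 1 on the control-|1⟩ pair (|10⟩, |11⟩).
Rx(5.472) = [[cos(θ/2), −i·sin(θ/2)], [−i·sin(θ/2), cos(θ/2)]]; θ = 5.472, cos(θ/2) ≈ -0.918869, sin(θ/2) ≈ 0.394563.
With a = amp(|10⟩) = -0.9538 and b = amp(|11⟩) = (0.1174 + 0.2718i):
new amp(|10⟩) = (-0.918869)·a + (-0.394563i)·b = (0.9837 - 0.04632i)
new amp(|11⟩) = (-0.394563i)·a + (-0.918869)·b = (-0.1079 + 0.1266i)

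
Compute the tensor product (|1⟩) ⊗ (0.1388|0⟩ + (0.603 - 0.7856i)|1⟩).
0.1388|10⟩ + (0.603 - 0.7856i)|11⟩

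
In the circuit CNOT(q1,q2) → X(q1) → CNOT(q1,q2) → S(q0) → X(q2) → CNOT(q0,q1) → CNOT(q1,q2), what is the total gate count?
7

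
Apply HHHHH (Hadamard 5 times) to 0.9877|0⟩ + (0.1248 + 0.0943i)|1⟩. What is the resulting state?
(0.7867 + 0.06668i)|0⟩ + (0.6102 - 0.06668i)|1⟩

H² = I, so H^5 = H: a single Hadamard. With (a, b) = (0.9877, (0.1248 + 0.0943i)), H gives ((a + b)/√2, (a − b)/√2) = ((0.7867 + 0.06668i), (0.6102 - 0.06668i)).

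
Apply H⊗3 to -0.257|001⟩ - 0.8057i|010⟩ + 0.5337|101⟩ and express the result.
(0.09783 - 0.2849i)|000⟩ + (-0.09783 - 0.2849i)|001⟩ + (0.09783 + 0.2849i)|010⟩ + (-0.09783 + 0.2849i)|011⟩ + (-0.2796 - 0.2849i)|100⟩ + (0.2796 - 0.2849i)|101⟩ + (-0.2796 + 0.2849i)|110⟩ + (0.2796 + 0.2849i)|111⟩

H⊗3 gives amp(|y⟩) = (1/2√2) Σ_x (−1)^(x·y) amp(|x⟩), where x·y is the number of positions in which both x and y have a 1.
|000⟩: (-0.257 - 0.8057i + 0.5337)/(2√2) = (0.09783 - 0.2849i)
|001⟩: (0.257 - 0.8057i - 0.5337)/(2√2) = (-0.09783 - 0.2849i)
|010⟩: (-0.257 + 0.8057i + 0.5337)/(2√2) = (0.09783 + 0.2849i)
|011⟩: (0.257 + 0.8057i - 0.5337)/(2√2) = (-0.09783 + 0.2849i)
|100⟩: (-0.257 - 0.8057i - 0.5337)/(2√2) = (-0.2796 - 0.2849i)
|101⟩: (0.257 - 0.8057i + 0.5337)/(2√2) = (0.2796 - 0.2849i)
|110⟩: (-0.257 + 0.8057i - 0.5337)/(2√2) = (-0.2796 + 0.2849i)
|111⟩: (0.257 + 0.8057i + 0.5337)/(2√2) = (0.2796 + 0.2849i)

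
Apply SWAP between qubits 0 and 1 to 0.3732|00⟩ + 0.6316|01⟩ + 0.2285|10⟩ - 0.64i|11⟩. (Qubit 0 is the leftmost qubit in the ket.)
0.3732|00⟩ + 0.2285|01⟩ + 0.6316|10⟩ - 0.64i|11⟩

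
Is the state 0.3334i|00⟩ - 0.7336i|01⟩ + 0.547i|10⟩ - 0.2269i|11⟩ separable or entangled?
Entangled

Writing the state as a|00⟩ + b|01⟩ + c|10⟩ + d|11⟩, it is a product state iff ad − bc = 0.
Here (a, b, c, d) = (0.3334i, -0.7336i, 0.547i, -0.2269i): ad − bc = (0.3334i)(-0.2269i) − (-0.7336i)(0.547i) = -0.3256 ≠ 0, so the state is entangled.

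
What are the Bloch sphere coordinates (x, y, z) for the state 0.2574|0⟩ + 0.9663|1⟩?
(0.4975, 0, -0.8675)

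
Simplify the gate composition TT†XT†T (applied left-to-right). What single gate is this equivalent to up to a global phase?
X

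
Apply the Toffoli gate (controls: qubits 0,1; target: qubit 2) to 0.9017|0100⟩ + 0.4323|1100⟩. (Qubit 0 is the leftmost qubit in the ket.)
0.9017|0100⟩ + 0.4323|1110⟩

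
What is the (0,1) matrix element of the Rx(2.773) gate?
-0.9831i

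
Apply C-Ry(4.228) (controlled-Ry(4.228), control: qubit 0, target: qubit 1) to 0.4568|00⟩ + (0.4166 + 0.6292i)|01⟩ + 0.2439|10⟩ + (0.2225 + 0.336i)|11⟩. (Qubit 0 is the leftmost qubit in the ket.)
0.4568|00⟩ + (0.4166 + 0.6292i)|01⟩ + (-0.3165 - 0.2876i)|10⟩ + (0.09379 - 0.1737i)|11⟩

C-Ry(4.228) leaves the control-|0⟩ kets |00⟩, |01⟩ unchanged and applies Ry(4.228) to qubit 1 on the control-|1⟩ pair (|10⟩, |11⟩).
Ry(4.228) = [[cos(θ/2), −sin(θ/2)], [sin(θ/2), cos(θ/2)]]; θ = 4.228, cos(θ/2) ≈ -0.516881, sin(θ/2) ≈ 0.856057.
With a = amp(|10⟩) = 0.2439 and b = amp(|11⟩) = (0.2225 + 0.336i):
new amp(|10⟩) = (-0.516881)·a + (-0.856057)·b = (-0.3165 - 0.2876i)
new amp(|11⟩) = (0.856057)·a + (-0.516881)·b = (0.09379 - 0.1737i)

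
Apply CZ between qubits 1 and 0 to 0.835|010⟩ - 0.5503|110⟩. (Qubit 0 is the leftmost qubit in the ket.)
0.835|010⟩ + 0.5503|110⟩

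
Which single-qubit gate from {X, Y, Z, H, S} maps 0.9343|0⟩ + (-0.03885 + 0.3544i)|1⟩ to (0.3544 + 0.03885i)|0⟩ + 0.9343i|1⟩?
Y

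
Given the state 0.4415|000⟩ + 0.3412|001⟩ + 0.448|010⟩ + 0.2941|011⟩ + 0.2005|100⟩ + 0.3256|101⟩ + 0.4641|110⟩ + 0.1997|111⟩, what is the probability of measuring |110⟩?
0.2154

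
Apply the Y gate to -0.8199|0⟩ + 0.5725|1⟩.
-0.5725i|0⟩ - 0.8199i|1⟩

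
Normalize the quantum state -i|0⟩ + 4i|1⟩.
-0.2425i|0⟩ + 0.9701i|1⟩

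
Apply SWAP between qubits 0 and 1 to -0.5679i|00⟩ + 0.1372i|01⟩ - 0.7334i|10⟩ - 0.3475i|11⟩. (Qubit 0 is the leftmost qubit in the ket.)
-0.5679i|00⟩ - 0.7334i|01⟩ + 0.1372i|10⟩ - 0.3475i|11⟩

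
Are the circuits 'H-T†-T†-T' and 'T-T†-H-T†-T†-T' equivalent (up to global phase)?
Yes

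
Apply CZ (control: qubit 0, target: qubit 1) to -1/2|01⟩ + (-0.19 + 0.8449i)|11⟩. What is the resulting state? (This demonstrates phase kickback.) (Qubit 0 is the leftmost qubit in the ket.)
-1/2|01⟩ + (0.19 - 0.8449i)|11⟩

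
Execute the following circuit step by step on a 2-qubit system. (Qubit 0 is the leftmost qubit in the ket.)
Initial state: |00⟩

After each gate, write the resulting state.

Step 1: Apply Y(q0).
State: i|10⟩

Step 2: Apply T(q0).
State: (-1/√2 + (1/√2)i)|10⟩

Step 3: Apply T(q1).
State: (-1/√2 + (1/√2)i)|10⟩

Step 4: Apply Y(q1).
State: (-1/√2 - (1/√2)i)|11⟩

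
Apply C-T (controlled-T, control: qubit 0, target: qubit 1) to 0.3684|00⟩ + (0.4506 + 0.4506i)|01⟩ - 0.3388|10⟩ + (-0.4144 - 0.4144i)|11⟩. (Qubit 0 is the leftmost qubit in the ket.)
0.3684|00⟩ + (0.4506 + 0.4506i)|01⟩ - 0.3388|10⟩ - 0.5861i|11⟩

C-T leaves the control-|0⟩ kets |00⟩, |01⟩ unchanged and applies T to qubit 1 on the control-|1⟩ pair (|10⟩, |11⟩).
T = [[1, 0], [0, (1/√2 + (1/√2)i)]].
With a = amp(|10⟩) = -0.3388 and b = amp(|11⟩) = (-0.4144 - 0.4144i):
new amp(|10⟩) = (1)·a = -0.3388
new amp(|11⟩) = (1/√2 + (1/√2)i)·b = -0.5861i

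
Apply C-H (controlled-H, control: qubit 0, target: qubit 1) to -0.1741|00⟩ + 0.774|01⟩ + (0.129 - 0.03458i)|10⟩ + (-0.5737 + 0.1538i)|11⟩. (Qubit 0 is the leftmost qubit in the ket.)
-0.1741|00⟩ + 0.774|01⟩ + (-0.3145 + 0.0843i)|10⟩ + (0.4969 - 0.1332i)|11⟩

C-H leaves the control-|0⟩ kets |00⟩, |01⟩ unchanged and applies H to qubit 1 on the control-|1⟩ pair (|10⟩, |11⟩).
H = [[1/√2, 1/√2], [1/√2, -1/√2]].
With a = amp(|10⟩) = (0.129 - 0.03458i) and b = amp(|11⟩) = (-0.5737 + 0.1538i):
new amp(|10⟩) = (1/√2)·a + (1/√2)·b = (-0.3145 + 0.0843i)
new amp(|11⟩) = (1/√2)·a + (-1/√2)·b = (0.4969 - 0.1332i)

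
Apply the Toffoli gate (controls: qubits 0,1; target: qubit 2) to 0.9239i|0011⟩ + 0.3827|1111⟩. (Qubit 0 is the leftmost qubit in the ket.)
0.9239i|0011⟩ + 0.3827|1101⟩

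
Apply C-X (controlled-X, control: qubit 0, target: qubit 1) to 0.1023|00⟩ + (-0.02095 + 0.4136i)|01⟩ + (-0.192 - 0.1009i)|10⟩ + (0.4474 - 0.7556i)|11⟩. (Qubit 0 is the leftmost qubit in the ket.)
0.1023|00⟩ + (-0.02095 + 0.4136i)|01⟩ + (0.4474 - 0.7556i)|10⟩ + (-0.192 - 0.1009i)|11⟩

C-X leaves the control-|0⟩ kets |00⟩, |01⟩ unchanged and applies X to qubit 1 on the control-|1⟩ pair (|10⟩, |11⟩).
X = [[0, 1], [1, 0]].
With a = amp(|10⟩) = (-0.192 - 0.1009i) and b = amp(|11⟩) = (0.4474 - 0.7556i):
new amp(|10⟩) = (1)·b = (0.4474 - 0.7556i)
new amp(|11⟩) = (1)·a = (-0.192 - 0.1009i)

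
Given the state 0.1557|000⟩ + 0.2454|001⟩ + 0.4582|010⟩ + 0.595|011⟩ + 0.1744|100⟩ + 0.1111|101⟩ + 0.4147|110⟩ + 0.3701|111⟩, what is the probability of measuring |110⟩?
0.172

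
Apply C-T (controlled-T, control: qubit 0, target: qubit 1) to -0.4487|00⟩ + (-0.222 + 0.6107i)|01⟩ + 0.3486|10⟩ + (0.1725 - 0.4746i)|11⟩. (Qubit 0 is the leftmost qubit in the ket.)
-0.4487|00⟩ + (-0.222 + 0.6107i)|01⟩ + 0.3486|10⟩ + (0.4576 - 0.2136i)|11⟩

C-T leaves the control-|0⟩ kets |00⟩, |01⟩ unchanged and applies T to qubit 1 on the control-|1⟩ pair (|10⟩, |11⟩).
T = [[1, 0], [0, (1/√2 + (1/√2)i)]].
With a = amp(|10⟩) = 0.3486 and b = amp(|11⟩) = (0.1725 - 0.4746i):
new amp(|10⟩) = (1)·a = 0.3486
new amp(|11⟩) = (1/√2 + (1/√2)i)·b = (0.4576 - 0.2136i)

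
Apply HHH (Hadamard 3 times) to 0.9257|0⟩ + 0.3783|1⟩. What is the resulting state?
0.9221|0⟩ + 0.3871|1⟩

H² = I, so H^3 = H: a single Hadamard. With (a, b) = (0.9257, 0.3783), H gives ((a + b)/√2, (a − b)/√2) = (0.9221, 0.3871).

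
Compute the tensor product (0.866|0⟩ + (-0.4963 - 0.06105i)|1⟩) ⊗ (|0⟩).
0.866|00⟩ + (-0.4963 - 0.06105i)|10⟩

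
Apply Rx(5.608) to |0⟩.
-0.9436|0⟩ - 0.3312i|1⟩

Rx(5.608) = [[cos(θ/2), −i·sin(θ/2)], [−i·sin(θ/2), cos(θ/2)]]; θ = 5.608, cos(θ/2) ≈ -0.943555, sin(θ/2) ≈ 0.331217.
With a = amp(|0⟩) = 1 and b = amp(|1⟩) = 0:
new amp(|0⟩) = (-0.943555)·a + (-0.331217i)·b = -0.9436
new amp(|1⟩) = (-0.331217i)·a + (-0.943555)·b = -0.3312i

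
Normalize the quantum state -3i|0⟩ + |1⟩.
-0.9487i|0⟩ + 0.3162|1⟩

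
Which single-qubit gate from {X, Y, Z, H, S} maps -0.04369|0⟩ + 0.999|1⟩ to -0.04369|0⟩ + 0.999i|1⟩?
S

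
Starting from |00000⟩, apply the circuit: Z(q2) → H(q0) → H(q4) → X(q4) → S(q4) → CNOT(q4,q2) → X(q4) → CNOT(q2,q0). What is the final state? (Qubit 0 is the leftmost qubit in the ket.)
1/2|00001⟩ + (1/2)i|00100⟩ + 1/2|10001⟩ + (1/2)i|10100⟩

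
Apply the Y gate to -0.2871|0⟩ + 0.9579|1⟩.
-0.9579i|0⟩ - 0.2871i|1⟩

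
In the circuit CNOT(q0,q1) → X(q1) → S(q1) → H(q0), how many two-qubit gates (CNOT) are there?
1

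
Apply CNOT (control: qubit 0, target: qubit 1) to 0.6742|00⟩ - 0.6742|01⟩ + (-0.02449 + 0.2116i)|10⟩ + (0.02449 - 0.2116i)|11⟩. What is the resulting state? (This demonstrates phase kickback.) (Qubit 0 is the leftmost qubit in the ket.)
0.6742|00⟩ - 0.6742|01⟩ + (0.02449 - 0.2116i)|10⟩ + (-0.02449 + 0.2116i)|11⟩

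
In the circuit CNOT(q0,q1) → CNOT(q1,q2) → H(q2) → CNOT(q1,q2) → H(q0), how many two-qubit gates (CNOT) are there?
3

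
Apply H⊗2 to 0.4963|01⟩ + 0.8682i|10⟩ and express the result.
(0.2482 + 0.4341i)|00⟩ + (-0.2482 + 0.4341i)|01⟩ + (0.2482 - 0.4341i)|10⟩ + (-0.2482 - 0.4341i)|11⟩

H⊗2 gives amp(|y⟩) = (1/2) Σ_x (−1)^(x·y) amp(|x⟩), where x·y is the number of positions in which both x and y have a 1.
|00⟩: (0.4963 + 0.8682i)/2 = (0.2482 + 0.4341i)
|01⟩: (-0.4963 + 0.8682i)/2 = (-0.2482 + 0.4341i)
|10⟩: (0.4963 - 0.8682i)/2 = (0.2482 - 0.4341i)
|11⟩: (-0.4963 - 0.8682i)/2 = (-0.2482 - 0.4341i)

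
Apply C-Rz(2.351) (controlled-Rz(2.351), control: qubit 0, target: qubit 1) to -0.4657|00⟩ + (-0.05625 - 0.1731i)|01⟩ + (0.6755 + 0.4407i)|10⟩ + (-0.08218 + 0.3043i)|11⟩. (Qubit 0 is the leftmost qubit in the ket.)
-0.4657|00⟩ + (-0.05625 - 0.1731i)|01⟩ + (0.6668 - 0.4537i)|10⟩ + (-0.3125 + 0.04134i)|11⟩

C-Rz(2.351) leaves the control-|0⟩ kets |00⟩, |01⟩ unchanged and applies Rz(2.351) to qubit 1 on the control-|1⟩ pair (|10⟩, |11⟩).
Rz(2.351) = [[e^(−iθ/2), 0], [0, e^(iθ/2)]] with e^(±iθ/2) = cos(θ/2) ± i·sin(θ/2); θ = 2.351, cos(θ/2) ≈ 0.385082, sin(θ/2) ≈ 0.922882.
With a = amp(|10⟩) = (0.6755 + 0.4407i) and b = amp(|11⟩) = (-0.08218 + 0.3043i):
new amp(|10⟩) = (0.385082 - 0.922882i)·a = (0.6668 - 0.4537i)
new amp(|11⟩) = (0.385082 + 0.922882i)·b = (-0.3125 + 0.04134i)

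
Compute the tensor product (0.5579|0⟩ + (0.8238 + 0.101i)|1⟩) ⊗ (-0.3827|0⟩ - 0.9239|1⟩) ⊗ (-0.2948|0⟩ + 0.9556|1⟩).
0.06294|000⟩ - 0.204|001⟩ + 0.152|010⟩ - 0.4926|011⟩ + (0.09294 + 0.01139i)|100⟩ + (-0.3013 - 0.03694i)|101⟩ + (0.2244 + 0.02751i)|110⟩ + (-0.7273 - 0.08917i)|111⟩

amp(|b₁b₂…⟩) = product of the factor amplitudes for bits b₁, b₂, …; only kets whose every factor amplitude is nonzero survive.
|000⟩: (0.5579)(-0.3827)(-0.2948) = 0.06294
|001⟩: (0.5579)(-0.3827)(0.9556) = -0.204
|010⟩: (0.5579)(-0.9239)(-0.2948) = 0.152
|011⟩: (0.5579)(-0.9239)(0.9556) = -0.4926
|100⟩: (0.8238 + 0.101i)(-0.3827)(-0.2948) = (0.09294 + 0.01139i)
|101⟩: (0.8238 + 0.101i)(-0.3827)(0.9556) = (-0.3013 - 0.03694i)
|110⟩: (0.8238 + 0.101i)(-0.9239)(-0.2948) = (0.2244 + 0.02751i)
|111⟩: (0.8238 + 0.101i)(-0.9239)(0.9556) = (-0.7273 - 0.08917i)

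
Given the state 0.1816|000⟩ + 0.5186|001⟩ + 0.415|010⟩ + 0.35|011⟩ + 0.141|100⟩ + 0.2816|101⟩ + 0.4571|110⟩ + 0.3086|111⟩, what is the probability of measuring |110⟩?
0.2089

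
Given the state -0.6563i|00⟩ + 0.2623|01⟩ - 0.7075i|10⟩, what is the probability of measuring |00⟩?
0.4307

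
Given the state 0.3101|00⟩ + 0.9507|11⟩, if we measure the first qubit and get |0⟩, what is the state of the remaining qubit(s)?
|0⟩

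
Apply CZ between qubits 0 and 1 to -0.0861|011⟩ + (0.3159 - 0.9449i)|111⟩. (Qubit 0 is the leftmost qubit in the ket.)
-0.0861|011⟩ + (-0.3159 + 0.9449i)|111⟩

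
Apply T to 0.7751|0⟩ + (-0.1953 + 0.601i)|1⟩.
0.7751|0⟩ + (-0.5631 + 0.2869i)|1⟩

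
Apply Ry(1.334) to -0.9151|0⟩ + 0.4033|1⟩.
-0.9685|0⟩ - 0.2492|1⟩

Ry(1.334) = [[cos(θ/2), −sin(θ/2)], [sin(θ/2), cos(θ/2)]]; θ = 1.334, cos(θ/2) ≈ 0.785681, sin(θ/2) ≈ 0.618632.
With a = amp(|0⟩) = -0.9151 and b = amp(|1⟩) = 0.4033:
new amp(|0⟩) = (0.785681)·a + (-0.618632)·b = -0.9685
new amp(|1⟩) = (0.618632)·a + (0.785681)·b = -0.2492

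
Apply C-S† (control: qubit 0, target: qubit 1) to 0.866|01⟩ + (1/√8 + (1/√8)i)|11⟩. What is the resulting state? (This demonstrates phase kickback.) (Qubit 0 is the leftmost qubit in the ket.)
0.866|01⟩ + (1/√8 - (1/√8)i)|11⟩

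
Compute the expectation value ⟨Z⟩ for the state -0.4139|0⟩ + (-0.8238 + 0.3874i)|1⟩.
-0.6574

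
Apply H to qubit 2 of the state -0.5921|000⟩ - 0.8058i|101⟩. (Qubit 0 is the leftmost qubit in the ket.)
-0.4187|000⟩ - 0.4187|001⟩ - 0.5698i|100⟩ + 0.5698i|101⟩

H on qubit 2 mixes each pair of kets that differ only in qubit 2: amplitudes (a, b) of (|…0…⟩, |…1…⟩) become ((a + b)/√2, (a − b)/√2). Kets absent from the input have amplitude 0.
(|000⟩, |001⟩): (a, b) = (-0.5921, 0) → (-0.4187, -0.4187)
(|100⟩, |101⟩): (a, b) = (0, -0.8058i) → (-0.5698i, 0.5698i)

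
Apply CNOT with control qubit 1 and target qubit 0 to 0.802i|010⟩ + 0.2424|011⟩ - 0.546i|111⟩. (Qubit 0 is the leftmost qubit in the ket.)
-0.546i|011⟩ + 0.802i|110⟩ + 0.2424|111⟩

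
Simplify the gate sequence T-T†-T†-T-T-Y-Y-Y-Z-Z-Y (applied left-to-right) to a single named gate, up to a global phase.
T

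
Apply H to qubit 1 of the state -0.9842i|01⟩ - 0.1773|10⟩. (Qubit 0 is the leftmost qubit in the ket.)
-0.6959i|00⟩ + 0.6959i|01⟩ - 0.1254|10⟩ - 0.1254|11⟩

H on qubit 1 mixes each pair of kets that differ only in qubit 1: amplitudes (a, b) of (|…0…⟩, |…1…⟩) become ((a + b)/√2, (a − b)/√2). Kets absent from the input have amplitude 0.
(|00⟩, |01⟩): (a, b) = (0, -0.9842i) → (-0.6959i, 0.6959i)
(|10⟩, |11⟩): (a, b) = (-0.1773, 0) → (-0.1254, -0.1254)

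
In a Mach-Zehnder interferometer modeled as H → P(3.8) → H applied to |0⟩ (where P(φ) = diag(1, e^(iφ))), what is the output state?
(0.1045 - 0.3059i)|0⟩ + (0.8955 + 0.3059i)|1⟩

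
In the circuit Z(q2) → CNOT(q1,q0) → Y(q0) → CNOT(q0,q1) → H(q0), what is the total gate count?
5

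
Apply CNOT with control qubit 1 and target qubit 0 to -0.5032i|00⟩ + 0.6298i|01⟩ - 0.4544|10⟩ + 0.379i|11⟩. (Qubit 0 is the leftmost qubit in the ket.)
-0.5032i|00⟩ + 0.379i|01⟩ - 0.4544|10⟩ + 0.6298i|11⟩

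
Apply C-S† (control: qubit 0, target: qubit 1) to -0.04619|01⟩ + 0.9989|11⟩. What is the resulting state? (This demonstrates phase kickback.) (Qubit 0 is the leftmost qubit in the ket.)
-0.04619|01⟩ - 0.9989i|11⟩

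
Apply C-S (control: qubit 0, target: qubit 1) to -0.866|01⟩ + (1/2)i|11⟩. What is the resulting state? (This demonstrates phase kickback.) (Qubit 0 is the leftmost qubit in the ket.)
-0.866|01⟩ - 1/2|11⟩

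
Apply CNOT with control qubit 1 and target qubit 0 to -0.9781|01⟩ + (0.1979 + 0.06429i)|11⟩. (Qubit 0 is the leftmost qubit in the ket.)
(0.1979 + 0.06429i)|01⟩ - 0.9781|11⟩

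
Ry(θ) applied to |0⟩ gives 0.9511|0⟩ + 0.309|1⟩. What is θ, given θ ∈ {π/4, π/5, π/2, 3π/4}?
π/5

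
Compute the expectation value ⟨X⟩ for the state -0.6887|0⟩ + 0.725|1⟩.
-0.9986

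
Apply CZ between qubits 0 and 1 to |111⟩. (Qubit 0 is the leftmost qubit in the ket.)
-|111⟩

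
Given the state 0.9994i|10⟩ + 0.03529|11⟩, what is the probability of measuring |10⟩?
0.9988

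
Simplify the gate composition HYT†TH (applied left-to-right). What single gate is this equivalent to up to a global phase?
Y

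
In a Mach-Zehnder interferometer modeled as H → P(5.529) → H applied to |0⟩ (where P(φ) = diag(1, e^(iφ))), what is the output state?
(0.8644 - 0.3423i)|0⟩ + (0.1356 + 0.3423i)|1⟩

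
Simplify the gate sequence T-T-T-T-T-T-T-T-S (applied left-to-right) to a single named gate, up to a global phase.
S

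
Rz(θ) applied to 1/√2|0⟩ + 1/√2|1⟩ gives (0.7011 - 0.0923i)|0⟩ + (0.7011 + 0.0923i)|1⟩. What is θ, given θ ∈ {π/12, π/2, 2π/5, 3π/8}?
π/12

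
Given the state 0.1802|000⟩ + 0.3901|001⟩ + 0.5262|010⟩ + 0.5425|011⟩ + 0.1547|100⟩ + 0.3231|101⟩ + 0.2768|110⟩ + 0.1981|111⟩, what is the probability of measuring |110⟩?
0.07662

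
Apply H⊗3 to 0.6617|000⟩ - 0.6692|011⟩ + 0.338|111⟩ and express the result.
0.1168|000⟩ + 0.351|001⟩ + 0.351|010⟩ + 0.1168|011⟩ - 0.1222|100⟩ + 0.59|101⟩ + 0.59|110⟩ - 0.1222|111⟩

H⊗3 gives amp(|y⟩) = (1/2√2) Σ_x (−1)^(x·y) amp(|x⟩), where x·y is the number of positions in which both x and y have a 1.
|000⟩: (0.6617 - 0.6692 + 0.338)/(2√2) = 0.1168
|001⟩: (0.6617 + 0.6692 - 0.338)/(2√2) = 0.351
|010⟩: (0.6617 + 0.6692 - 0.338)/(2√2) = 0.351
|011⟩: (0.6617 - 0.6692 + 0.338)/(2√2) = 0.1168
|100⟩: (0.6617 - 0.6692 - 0.338)/(2√2) = -0.1222
|101⟩: (0.6617 + 0.6692 + 0.338)/(2√2) = 0.59
|110⟩: (0.6617 + 0.6692 + 0.338)/(2√2) = 0.59
|111⟩: (0.6617 - 0.6692 - 0.338)/(2√2) = -0.1222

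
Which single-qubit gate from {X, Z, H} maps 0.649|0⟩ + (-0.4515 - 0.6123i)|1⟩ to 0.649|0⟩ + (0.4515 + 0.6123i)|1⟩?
Z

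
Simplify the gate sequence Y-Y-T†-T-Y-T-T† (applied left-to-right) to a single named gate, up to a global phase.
Y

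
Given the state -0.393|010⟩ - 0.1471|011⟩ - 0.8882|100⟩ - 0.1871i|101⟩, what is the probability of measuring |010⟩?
0.1544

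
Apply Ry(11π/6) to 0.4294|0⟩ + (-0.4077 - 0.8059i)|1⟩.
(-0.3092 + 0.2086i)|0⟩ + (0.5049 + 0.7784i)|1⟩

Ry(11π/6) = [[cos(θ/2), −sin(θ/2)], [sin(θ/2), cos(θ/2)]]; θ = 11π/6, cos(θ/2) ≈ -0.965926, sin(θ/2) ≈ 0.258819.
With a = amp(|0⟩) = 0.4294 and b = amp(|1⟩) = (-0.4077 - 0.8059i):
new amp(|0⟩) = (-0.965926)·a + (-0.258819)·b = (-0.3092 + 0.2086i)
new amp(|1⟩) = (0.258819)·a + (-0.965926)·b = (0.5049 + 0.7784i)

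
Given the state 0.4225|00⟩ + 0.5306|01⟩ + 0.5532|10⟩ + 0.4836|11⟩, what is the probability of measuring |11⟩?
0.2339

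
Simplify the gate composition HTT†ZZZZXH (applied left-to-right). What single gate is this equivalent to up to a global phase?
Z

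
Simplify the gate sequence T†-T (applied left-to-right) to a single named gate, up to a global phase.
I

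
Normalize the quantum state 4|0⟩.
|0⟩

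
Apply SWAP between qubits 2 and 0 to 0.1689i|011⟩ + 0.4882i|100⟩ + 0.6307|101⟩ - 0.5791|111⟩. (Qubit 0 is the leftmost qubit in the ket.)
0.4882i|001⟩ + 0.6307|101⟩ + 0.1689i|110⟩ - 0.5791|111⟩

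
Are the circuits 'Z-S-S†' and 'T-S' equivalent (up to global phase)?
No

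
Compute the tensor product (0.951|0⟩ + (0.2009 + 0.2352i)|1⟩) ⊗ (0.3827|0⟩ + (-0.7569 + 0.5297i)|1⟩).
0.3639|00⟩ + (-0.7198 + 0.5037i)|01⟩ + (0.07688 + 0.09001i)|10⟩ + (-0.2766 - 0.07161i)|11⟩

amp(|b₁b₂…⟩) = product of the factor amplitudes for bits b₁, b₂, …; only kets whose every factor amplitude is nonzero survive.
|00⟩: (0.951)(0.3827) = 0.3639
|01⟩: (0.951)(-0.7569 + 0.5297i) = (-0.7198 + 0.5037i)
|10⟩: (0.2009 + 0.2352i)(0.3827) = (0.07688 + 0.09001i)
|11⟩: (0.2009 + 0.2352i)(-0.7569 + 0.5297i) = (-0.2766 - 0.07161i)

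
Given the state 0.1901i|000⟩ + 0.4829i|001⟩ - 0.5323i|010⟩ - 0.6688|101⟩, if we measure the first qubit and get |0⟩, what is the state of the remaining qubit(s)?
0.2557i|00⟩ + 0.6496i|01⟩ - 0.716i|10⟩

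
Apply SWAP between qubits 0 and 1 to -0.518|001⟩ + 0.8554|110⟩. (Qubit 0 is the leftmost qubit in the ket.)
-0.518|001⟩ + 0.8554|110⟩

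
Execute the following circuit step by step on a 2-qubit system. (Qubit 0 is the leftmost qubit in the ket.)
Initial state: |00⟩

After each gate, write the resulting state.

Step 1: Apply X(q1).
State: |01⟩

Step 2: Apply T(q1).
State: (1/√2 + (1/√2)i)|01⟩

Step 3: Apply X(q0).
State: (1/√2 + (1/√2)i)|11⟩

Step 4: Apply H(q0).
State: (1/2 + (1/2)i)|01⟩ + (-1/2 - (1/2)i)|11⟩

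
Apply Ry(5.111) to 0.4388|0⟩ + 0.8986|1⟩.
-0.8626|0⟩ - 0.5059|1⟩

Ry(5.111) = [[cos(θ/2), −sin(θ/2)], [sin(θ/2), cos(θ/2)]]; θ = 5.111, cos(θ/2) ≈ -0.833108, sin(θ/2) ≈ 0.55311.
With a = amp(|0⟩) = 0.4388 and b = amp(|1⟩) = 0.8986:
new amp(|0⟩) = (-0.833108)·a + (-0.55311)·b = -0.8626
new amp(|1⟩) = (0.55311)·a + (-0.833108)·b = -0.5059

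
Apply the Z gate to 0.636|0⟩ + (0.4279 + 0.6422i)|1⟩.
0.636|0⟩ + (-0.4279 - 0.6422i)|1⟩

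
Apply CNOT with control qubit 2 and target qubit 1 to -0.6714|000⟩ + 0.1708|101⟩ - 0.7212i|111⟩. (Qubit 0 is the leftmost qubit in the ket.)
-0.6714|000⟩ - 0.7212i|101⟩ + 0.1708|111⟩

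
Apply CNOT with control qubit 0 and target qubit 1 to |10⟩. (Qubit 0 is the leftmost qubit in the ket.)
|11⟩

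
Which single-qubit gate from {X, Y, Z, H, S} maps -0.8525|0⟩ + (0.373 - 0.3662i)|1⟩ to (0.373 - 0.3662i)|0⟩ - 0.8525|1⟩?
X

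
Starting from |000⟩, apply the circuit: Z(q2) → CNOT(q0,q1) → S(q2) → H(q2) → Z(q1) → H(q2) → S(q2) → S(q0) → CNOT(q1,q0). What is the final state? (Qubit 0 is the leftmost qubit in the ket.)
|000⟩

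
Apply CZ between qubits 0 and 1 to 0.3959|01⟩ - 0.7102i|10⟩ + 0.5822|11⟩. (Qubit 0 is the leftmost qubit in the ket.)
0.3959|01⟩ - 0.7102i|10⟩ - 0.5822|11⟩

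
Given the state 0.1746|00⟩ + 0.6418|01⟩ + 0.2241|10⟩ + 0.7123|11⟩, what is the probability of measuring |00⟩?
0.03049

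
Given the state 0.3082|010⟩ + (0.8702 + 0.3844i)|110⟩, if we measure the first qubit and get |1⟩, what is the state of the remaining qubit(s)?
(0.9147 + 0.4041i)|10⟩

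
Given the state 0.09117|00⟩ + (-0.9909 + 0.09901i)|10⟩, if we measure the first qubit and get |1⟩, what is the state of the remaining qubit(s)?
(-0.995 + 0.09942i)|0⟩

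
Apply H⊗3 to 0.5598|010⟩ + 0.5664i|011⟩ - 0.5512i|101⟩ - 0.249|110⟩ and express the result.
(0.1099 + 0.005374i)|000⟩ + (0.1099 - 0.005374i)|001⟩ + (-0.1099 - 0.3951i)|010⟩ + (-0.1099 + 0.3951i)|011⟩ + (0.286 + 0.3951i)|100⟩ + (0.286 - 0.3951i)|101⟩ + (-0.286 - 0.005374i)|110⟩ + (-0.286 + 0.005374i)|111⟩

H⊗3 gives amp(|y⟩) = (1/2√2) Σ_x (−1)^(x·y) amp(|x⟩), where x·y is the number of positions in which both x and y have a 1.
|000⟩: (0.5598 + 0.5664i - 0.5512i - 0.249)/(2√2) = (0.1099 + 0.005374i)
|001⟩: (0.5598 - 0.5664i + 0.5512i - 0.249)/(2√2) = (0.1099 - 0.005374i)
|010⟩: (-0.5598 - 0.5664i - 0.5512i + 0.249)/(2√2) = (-0.1099 - 0.3951i)
|011⟩: (-0.5598 + 0.5664i + 0.5512i + 0.249)/(2√2) = (-0.1099 + 0.3951i)
|100⟩: (0.5598 + 0.5664i + 0.5512i + 0.249)/(2√2) = (0.286 + 0.3951i)
|101⟩: (0.5598 - 0.5664i - 0.5512i + 0.249)/(2√2) = (0.286 - 0.3951i)
|110⟩: (-0.5598 - 0.5664i + 0.5512i - 0.249)/(2√2) = (-0.286 - 0.005374i)
|111⟩: (-0.5598 + 0.5664i - 0.5512i - 0.249)/(2√2) = (-0.286 + 0.005374i)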